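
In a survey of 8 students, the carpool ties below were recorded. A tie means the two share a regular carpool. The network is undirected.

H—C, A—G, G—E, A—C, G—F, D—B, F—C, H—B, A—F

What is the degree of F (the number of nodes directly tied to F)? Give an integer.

F is directly tied to A, C, and G. That is 3 neighbors, so the degree of F is 3.

3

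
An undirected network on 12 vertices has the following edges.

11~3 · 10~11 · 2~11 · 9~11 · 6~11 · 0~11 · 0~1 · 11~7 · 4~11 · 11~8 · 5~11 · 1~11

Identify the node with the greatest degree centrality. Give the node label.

Degrees — 0:2, 1:2, 2:1, 3:1, 4:1, 5:1, 6:1, 7:1, 8:1, 9:1, 10:1, 11:11.
The maximum is 11, attained only by 11.

11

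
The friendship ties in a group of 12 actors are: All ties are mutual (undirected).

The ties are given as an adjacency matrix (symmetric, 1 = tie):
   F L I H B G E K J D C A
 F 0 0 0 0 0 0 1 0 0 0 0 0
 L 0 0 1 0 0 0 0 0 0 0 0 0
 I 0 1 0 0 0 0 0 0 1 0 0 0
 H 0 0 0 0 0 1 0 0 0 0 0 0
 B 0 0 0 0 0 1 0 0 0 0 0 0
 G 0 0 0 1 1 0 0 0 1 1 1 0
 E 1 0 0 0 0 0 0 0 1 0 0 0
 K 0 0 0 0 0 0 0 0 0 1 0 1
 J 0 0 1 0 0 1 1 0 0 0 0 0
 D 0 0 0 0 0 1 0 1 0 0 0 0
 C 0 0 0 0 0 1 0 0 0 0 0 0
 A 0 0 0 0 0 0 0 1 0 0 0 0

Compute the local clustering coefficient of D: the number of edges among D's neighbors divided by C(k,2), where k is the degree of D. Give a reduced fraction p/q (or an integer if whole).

0

D's neighbors: G and K (k = 2).
Possible neighbor pairs: C(2,2) = 1. Edges among them: none → e = 0.
Clustering(D) = 0/1.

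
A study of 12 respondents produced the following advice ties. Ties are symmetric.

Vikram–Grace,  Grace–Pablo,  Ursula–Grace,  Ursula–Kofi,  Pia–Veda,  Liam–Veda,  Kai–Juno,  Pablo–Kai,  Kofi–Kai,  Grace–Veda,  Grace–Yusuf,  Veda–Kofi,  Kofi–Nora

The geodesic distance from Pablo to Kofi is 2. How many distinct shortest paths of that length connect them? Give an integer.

1

The shortest distance is 2, and the only length-2 path is Pablo–Kai–Kofi. So there is exactly 1 shortest path.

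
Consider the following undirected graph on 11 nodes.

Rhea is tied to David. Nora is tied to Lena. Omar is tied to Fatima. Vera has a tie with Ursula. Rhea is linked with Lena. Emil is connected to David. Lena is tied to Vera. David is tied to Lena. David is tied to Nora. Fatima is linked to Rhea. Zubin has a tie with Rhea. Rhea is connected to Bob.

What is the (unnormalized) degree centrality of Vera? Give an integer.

2

Vera is directly tied to Lena and Ursula. That is 2 neighbors, so the degree of Vera is 2.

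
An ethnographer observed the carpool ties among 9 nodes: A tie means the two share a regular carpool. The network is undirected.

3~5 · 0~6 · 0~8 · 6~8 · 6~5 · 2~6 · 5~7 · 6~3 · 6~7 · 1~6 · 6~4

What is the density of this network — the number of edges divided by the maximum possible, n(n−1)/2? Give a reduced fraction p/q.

There are 11 edges and 9 nodes, so the maximum possible is C(9,2) = 36.
Density = 11/36.

11/36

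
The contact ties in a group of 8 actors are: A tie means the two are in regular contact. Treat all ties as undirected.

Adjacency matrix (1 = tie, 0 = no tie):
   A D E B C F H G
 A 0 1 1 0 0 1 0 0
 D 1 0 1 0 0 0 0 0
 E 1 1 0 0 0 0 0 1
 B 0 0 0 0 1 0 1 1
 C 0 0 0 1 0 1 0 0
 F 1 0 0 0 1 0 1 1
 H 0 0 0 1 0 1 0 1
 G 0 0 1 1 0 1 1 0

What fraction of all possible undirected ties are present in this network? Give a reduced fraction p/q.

3/7

There are 12 edges and 8 nodes, so the maximum possible is C(8,2) = 28.
Density = 12/28 = 3/7.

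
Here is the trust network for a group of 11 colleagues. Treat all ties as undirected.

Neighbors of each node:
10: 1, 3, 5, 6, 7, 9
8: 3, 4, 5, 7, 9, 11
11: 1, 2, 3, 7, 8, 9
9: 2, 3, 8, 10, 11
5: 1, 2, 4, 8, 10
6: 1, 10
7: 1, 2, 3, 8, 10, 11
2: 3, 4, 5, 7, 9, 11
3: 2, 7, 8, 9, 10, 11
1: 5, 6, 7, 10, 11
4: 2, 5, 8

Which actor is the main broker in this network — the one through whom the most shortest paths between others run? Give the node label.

Unnormalized betweenness of each node: 1:88/21, 2:69/20, 3:589/420, 4:1/6, 5:103/21, 6:0, 7:209/84, 8:69/20, 9:101/84, 10:923/140, 11:226/105.
10 has the largest value, 923/140, making it the main broker — the node through which the most shortest paths run.

10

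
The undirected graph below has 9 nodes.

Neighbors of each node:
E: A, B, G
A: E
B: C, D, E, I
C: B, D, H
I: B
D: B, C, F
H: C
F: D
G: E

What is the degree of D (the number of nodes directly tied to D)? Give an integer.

D is directly tied to B, C, and F. That is 3 neighbors, so the degree of D is 3.

3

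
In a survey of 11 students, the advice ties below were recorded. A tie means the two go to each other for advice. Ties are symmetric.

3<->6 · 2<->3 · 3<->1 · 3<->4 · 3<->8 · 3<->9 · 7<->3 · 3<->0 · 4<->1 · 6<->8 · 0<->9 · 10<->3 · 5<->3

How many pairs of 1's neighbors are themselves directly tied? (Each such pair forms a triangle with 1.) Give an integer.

1

1's neighbors: 3 and 4.
Neighbor pairs that are themselves tied: 1–3–4. Each forms one triangle with 1, for 1 in total.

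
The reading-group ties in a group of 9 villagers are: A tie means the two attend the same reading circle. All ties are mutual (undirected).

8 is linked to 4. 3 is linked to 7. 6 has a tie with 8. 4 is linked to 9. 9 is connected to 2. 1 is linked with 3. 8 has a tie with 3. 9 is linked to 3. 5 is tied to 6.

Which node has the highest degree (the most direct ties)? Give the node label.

3

Degrees — 1:1, 2:1, 3:4, 4:2, 5:1, 6:2, 7:1, 8:3, 9:3.
The maximum is 4, attained only by 3.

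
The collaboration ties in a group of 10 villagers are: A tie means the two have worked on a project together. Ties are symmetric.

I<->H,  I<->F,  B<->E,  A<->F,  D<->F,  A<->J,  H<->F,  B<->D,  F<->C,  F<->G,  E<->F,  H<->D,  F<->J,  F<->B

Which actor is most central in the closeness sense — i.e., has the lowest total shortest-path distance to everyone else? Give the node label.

Farness (sum of distances to all others) for each node — A:16, B:15, C:17, D:15, E:16, F:9, G:17, H:15, I:16, J:16.
The smallest farness is 9, for F, so F has the highest closeness.

F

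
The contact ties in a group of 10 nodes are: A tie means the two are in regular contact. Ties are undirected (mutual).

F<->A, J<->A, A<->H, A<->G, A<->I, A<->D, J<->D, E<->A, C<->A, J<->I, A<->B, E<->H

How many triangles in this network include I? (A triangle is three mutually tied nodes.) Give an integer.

I's neighbors: A and J.
Neighbor pairs that are themselves tied: I–A–J. Each forms one triangle with I, for 1 in total.

1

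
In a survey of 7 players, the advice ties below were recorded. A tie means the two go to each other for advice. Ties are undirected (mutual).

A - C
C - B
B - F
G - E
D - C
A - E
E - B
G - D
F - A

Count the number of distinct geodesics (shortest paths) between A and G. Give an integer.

1

The shortest distance is 2, and the only length-2 path is A–E–G. So there is exactly 1 shortest path.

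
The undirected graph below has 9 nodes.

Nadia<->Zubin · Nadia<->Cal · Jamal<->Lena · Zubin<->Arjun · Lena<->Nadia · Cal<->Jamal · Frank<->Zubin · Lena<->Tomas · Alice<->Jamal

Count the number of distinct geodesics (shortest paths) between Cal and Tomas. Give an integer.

2

The shortest distance is 3. The length-3 paths are: Cal–Nadia–Lena–Tomas; Cal–Jamal–Lena–Tomas.
That gives 2 distinct shortest paths.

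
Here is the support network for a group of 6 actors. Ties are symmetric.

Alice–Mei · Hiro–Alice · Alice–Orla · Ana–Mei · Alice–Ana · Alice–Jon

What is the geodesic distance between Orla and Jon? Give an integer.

One shortest route is Orla – Alice – Jon, which uses 2 edges, and Orla and Jon are not directly tied, so nothing shorter exists. So d(Orla,Jon) = 2.

2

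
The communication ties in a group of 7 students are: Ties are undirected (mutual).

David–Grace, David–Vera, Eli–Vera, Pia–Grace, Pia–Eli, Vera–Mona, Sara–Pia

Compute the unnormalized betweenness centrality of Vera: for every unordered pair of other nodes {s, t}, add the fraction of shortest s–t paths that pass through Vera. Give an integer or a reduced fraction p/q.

6

Pairs whose geodesics pass through Vera — Mona–Eli: 1; Mona–David: 1; Mona–Sara: 1; Mona–Pia: 1; Mona–Grace: 1; Eli–David: 1.
All other pairs contribute 0.
Summing the contributions gives betweenness(Vera) = 6.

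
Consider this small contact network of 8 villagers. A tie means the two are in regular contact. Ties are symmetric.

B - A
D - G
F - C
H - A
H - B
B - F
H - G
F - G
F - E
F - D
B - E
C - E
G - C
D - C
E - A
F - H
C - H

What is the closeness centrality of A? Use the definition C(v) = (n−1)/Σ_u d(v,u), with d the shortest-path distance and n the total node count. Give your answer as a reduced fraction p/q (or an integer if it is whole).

Distances from A: B:1, C:2, D:3, E:1, F:2, G:2, H:1. Sum = 12.
n = 8, so closeness = 7/12.

7/12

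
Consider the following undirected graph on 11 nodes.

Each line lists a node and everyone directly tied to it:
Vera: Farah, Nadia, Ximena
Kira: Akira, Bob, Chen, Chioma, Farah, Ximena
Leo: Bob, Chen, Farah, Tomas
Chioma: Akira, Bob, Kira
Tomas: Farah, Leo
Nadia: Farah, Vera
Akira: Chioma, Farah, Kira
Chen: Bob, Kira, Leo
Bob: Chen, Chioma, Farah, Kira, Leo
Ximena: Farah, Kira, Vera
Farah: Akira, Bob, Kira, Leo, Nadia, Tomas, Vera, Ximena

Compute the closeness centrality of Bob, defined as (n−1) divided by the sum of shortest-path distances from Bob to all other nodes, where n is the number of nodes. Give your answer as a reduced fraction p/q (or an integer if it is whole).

Distances from Bob: Akira:2, Chen:1, Chioma:1, Farah:1, Kira:1, Leo:1, Nadia:2, Tomas:2, Vera:2, Ximena:2. Sum = 15.
n = 11, so closeness = 10/15 = 2/3.

2/3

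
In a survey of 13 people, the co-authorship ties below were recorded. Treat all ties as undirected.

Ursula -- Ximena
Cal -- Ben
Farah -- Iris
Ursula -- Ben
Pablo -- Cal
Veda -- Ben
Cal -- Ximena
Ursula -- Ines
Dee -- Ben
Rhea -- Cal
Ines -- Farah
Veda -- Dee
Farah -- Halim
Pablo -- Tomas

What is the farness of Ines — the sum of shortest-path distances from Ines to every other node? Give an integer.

32

Distances from Ines: Ben:2, Cal:3, Dee:3, Farah:1, Halim:2, Iris:2, Pablo:4, Rhea:4, Tomas:5, Ursula:1, Veda:3, Ximena:2.
Sum = 2 + 3 + 3 + 1 + 2 + 2 + 4 + 4 + 5 + 1 + 3 + 2 = 32.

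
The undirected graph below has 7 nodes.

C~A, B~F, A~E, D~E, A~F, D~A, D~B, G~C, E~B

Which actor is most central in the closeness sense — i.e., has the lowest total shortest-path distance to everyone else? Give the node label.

Farness (sum of distances to all others) for each node — A:8, B:12, C:11, D:10, E:10, F:11, G:16.
The smallest farness is 8, for A, so A has the highest closeness.

A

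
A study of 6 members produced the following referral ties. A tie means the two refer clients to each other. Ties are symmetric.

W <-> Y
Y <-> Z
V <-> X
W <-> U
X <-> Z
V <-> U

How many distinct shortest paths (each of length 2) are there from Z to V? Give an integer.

1

The shortest distance is 2, and the only length-2 path is Z–X–V. So there is exactly 1 shortest path.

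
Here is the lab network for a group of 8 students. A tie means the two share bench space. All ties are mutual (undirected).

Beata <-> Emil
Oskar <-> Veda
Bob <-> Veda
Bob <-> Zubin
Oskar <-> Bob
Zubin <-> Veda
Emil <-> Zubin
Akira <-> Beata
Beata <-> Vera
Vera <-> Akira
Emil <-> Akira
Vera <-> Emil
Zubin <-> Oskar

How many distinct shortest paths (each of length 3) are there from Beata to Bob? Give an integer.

The shortest distance is 3, and the only length-3 path is Beata–Emil–Zubin–Bob. So there is exactly 1 shortest path.

1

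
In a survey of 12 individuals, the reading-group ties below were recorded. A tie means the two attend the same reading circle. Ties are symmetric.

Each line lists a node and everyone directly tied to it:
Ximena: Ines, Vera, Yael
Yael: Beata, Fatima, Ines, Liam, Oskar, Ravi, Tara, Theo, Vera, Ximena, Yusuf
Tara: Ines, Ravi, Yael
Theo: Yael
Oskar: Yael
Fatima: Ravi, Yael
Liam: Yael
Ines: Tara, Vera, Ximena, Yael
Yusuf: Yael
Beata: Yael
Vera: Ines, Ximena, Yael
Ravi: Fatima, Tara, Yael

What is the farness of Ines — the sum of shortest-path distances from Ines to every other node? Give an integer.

18

Distances from Ines: Beata:2, Fatima:2, Liam:2, Oskar:2, Ravi:2, Tara:1, Theo:2, Vera:1, Ximena:1, Yael:1, Yusuf:2.
Sum = 2 + 2 + 2 + 2 + 2 + 1 + 2 + 1 + 1 + 1 + 2 = 18.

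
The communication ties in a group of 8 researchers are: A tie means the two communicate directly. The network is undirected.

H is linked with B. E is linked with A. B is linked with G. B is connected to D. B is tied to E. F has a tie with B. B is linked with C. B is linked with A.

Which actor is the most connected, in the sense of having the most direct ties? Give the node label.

B

Degrees — A:2, B:7, C:1, D:1, E:2, F:1, G:1, H:1.
The maximum is 7, attained only by B.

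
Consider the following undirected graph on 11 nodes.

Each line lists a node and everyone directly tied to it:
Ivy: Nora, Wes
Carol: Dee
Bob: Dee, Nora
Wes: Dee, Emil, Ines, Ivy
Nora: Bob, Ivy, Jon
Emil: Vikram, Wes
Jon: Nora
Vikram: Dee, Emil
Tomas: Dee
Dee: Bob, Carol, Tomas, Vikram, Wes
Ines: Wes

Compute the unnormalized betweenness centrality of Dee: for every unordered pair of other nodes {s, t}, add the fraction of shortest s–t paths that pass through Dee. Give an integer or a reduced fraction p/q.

49/2

Pairs whose geodesics pass through Dee — Vikram–Bob: 1; Vikram–Tomas: 1; Vikram–Wes: 1/2; Vikram–Jon: 1; Vikram–Ivy: 1/2; Vikram–Nora: 1; Vikram–Carol: 1; Vikram–Ines: 1/2; Bob–Tomas: 1; Bob–Wes: 1; Bob–Emil: 2/2; Bob–Carol: 1; Bob–Ines: 1; Tomas–Wes: 1 … (+12 more pairs).
All other pairs contribute 0.
Summing the contributions gives betweenness(Dee) = 49/2.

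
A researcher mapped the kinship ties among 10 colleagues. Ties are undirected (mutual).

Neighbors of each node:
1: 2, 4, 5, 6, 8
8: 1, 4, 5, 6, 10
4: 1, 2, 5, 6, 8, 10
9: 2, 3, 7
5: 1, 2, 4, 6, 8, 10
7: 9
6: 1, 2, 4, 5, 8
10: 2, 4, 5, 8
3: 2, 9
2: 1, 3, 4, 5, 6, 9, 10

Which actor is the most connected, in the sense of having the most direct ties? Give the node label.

2

Degrees — 1:5, 2:7, 3:2, 4:6, 5:6, 6:5, 7:1, 8:5, 9:3, 10:4.
The maximum is 7, attained only by 2.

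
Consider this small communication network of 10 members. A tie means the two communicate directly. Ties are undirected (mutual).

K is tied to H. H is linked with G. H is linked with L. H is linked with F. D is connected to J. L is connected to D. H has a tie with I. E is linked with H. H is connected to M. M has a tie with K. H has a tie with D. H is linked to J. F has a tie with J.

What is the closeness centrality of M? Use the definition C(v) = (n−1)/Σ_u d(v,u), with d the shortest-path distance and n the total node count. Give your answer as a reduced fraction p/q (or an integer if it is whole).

9/16

Distances from M: D:2, E:2, F:2, G:2, H:1, I:2, J:2, K:1, L:2. Sum = 16.
n = 10, so closeness = 9/16.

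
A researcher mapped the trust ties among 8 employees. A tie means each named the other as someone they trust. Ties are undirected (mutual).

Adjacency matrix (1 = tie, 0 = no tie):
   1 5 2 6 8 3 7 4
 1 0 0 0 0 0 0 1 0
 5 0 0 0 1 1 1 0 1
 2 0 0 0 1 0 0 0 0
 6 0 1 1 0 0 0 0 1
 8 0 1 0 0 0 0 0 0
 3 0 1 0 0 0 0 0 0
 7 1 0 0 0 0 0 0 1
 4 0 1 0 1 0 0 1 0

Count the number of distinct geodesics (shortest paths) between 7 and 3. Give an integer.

The shortest distance is 3, and the only length-3 path is 7–4–5–3. So there is exactly 1 shortest path.

1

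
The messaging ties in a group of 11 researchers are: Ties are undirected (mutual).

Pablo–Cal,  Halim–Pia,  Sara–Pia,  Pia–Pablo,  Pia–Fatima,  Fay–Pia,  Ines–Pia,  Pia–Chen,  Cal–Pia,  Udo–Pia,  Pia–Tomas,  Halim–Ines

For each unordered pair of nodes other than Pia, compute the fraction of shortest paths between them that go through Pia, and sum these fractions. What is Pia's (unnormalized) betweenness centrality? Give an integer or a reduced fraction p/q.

Pairs whose geodesics pass through Pia — Tomas–Ines: 1; Tomas–Halim: 1; Tomas–Sara: 1; Tomas–Chen: 1; Tomas–Pablo: 1; Tomas–Cal: 1; Tomas–Udo: 1; Tomas–Fatima: 1; Tomas–Fay: 1; Ines–Sara: 1; Ines–Chen: 1; Ines–Pablo: 1; Ines–Cal: 1; Ines–Udo: 1 … (+29 more pairs).
All other pairs contribute 0.
Summing the contributions gives betweenness(Pia) = 43.

43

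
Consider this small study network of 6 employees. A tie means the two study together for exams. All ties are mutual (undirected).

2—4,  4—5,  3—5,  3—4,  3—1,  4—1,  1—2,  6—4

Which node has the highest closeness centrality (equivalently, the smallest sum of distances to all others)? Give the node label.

Farness (sum of distances to all others) for each node — 1:7, 2:8, 3:7, 4:5, 5:8, 6:9.
The smallest farness is 5, for 4, so 4 has the highest closeness.

4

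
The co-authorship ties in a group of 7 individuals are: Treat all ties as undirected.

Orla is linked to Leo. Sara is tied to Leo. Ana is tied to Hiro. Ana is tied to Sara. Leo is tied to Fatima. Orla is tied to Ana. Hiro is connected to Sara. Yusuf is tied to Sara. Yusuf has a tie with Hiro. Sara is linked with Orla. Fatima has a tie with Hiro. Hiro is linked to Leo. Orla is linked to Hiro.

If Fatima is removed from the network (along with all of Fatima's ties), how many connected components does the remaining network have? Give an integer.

Fatima's neighbors (Hiro and Leo) remain reachable from one another through other ties, so the rest of the network stays in one piece.

1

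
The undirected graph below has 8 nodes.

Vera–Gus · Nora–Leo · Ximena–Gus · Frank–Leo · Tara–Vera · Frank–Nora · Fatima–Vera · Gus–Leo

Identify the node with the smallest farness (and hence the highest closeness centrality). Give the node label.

Gus

Farness (sum of distances to all others) for each node — Fatima:19, Frank:18, Gus:11, Leo:13, Nora:18, Tara:19, Vera:13, Ximena:17.
The smallest farness is 11, for Gus, so Gus has the highest closeness.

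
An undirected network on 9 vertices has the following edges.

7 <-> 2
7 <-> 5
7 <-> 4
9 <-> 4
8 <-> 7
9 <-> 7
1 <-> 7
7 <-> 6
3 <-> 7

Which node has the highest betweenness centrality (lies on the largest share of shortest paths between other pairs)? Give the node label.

7

Unnormalized betweenness of each node: 1:0, 2:0, 3:0, 4:0, 5:0, 6:0, 7:27, 8:0, 9:0.
7 has the largest value, 27, making it the main broker — the node through which the most shortest paths run.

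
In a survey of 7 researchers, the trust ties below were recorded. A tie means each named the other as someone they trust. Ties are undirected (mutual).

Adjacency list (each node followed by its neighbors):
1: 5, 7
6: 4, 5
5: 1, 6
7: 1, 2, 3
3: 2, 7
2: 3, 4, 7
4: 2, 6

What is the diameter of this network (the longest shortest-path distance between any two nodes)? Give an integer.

Eccentricity of each node (its greatest distance to any other): 1:3, 2:3, 3:3, 4:3, 5:3, 6:3, 7:3.
The maximum eccentricity is 3, realized for instance by the pair 3–6 via 3 – 2 – 4 – 6. So the diameter is 3.

3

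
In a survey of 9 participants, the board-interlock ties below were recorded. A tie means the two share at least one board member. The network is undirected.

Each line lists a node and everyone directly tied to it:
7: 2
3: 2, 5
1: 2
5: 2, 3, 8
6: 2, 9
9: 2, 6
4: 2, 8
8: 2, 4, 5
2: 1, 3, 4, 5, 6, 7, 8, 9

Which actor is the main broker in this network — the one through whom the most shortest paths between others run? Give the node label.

Unnormalized betweenness of each node: 1:0, 2:23, 3:0, 4:0, 5:1/2, 6:0, 7:0, 8:1/2, 9:0.
2 has the largest value, 23, making it the main broker — the node through which the most shortest paths run.

2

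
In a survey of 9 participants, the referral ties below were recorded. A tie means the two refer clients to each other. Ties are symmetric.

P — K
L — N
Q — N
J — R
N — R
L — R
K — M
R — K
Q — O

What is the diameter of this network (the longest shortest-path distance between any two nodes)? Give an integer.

Eccentricity of each node (its greatest distance to any other): J:4, K:4, L:3, M:5, N:3, O:5, P:5, Q:4, R:3.
The maximum eccentricity is 5, realized for instance by the pair M–O via M – K – R – N – Q – O. So the diameter is 5.

5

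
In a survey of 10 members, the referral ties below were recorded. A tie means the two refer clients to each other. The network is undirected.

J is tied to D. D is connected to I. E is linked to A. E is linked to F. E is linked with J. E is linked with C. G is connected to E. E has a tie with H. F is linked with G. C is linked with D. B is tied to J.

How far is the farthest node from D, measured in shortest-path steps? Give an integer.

3

Distances from D: A:3, B:2, C:1, E:2, F:3, G:3, H:3, I:1, J:1.
The largest is 3 (to G, A, H, and F), so the eccentricity of D is 3.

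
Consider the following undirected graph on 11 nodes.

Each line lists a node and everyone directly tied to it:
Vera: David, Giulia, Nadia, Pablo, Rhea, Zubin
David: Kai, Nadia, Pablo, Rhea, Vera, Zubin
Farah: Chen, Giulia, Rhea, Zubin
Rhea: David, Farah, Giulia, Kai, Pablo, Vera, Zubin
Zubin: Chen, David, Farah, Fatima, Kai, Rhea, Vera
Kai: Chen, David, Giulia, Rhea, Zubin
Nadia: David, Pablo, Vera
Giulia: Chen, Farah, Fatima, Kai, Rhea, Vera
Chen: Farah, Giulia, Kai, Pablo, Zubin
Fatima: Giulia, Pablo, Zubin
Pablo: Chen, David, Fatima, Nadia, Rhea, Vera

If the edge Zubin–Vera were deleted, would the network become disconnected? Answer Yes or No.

Even without that edge, Zubin still reaches Vera via Zubin – Rhea – Vera, so the network stays connected. Not a bridge.

No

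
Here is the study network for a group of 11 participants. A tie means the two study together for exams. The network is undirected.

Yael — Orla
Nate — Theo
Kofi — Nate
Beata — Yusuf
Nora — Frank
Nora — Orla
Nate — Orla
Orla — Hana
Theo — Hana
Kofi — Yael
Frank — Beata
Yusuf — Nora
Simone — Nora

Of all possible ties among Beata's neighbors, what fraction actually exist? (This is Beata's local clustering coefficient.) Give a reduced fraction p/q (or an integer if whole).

0

Beata's neighbors: Frank and Yusuf (k = 2).
Possible neighbor pairs: C(2,2) = 1. Edges among them: none → e = 0.
Clustering(Beata) = 0/1.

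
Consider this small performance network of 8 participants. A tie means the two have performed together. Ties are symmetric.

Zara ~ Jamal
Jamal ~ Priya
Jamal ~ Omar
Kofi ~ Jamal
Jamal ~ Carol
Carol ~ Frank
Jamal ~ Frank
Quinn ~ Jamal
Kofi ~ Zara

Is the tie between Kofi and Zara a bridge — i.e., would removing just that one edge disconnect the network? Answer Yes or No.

Even without that edge, Kofi still reaches Zara via Kofi – Jamal – Zara, so the network stays connected. Not a bridge.

No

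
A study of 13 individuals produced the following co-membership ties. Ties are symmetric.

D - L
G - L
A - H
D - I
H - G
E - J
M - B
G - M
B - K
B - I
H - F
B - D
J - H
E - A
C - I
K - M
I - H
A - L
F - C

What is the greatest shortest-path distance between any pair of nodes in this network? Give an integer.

5

Eccentricity of each node (its greatest distance to any other): A:4, B:4, C:4, D:3, E:5, F:4, G:3, H:3, I:3, J:4, K:5, L:3, M:4.
The maximum eccentricity is 5, realized for instance by the pair E–K via E – A – L – G – M – K. So the diameter is 5.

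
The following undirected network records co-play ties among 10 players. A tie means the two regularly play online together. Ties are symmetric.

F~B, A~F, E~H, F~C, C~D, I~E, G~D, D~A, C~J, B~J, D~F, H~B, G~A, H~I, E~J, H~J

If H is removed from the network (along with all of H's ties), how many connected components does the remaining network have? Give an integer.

1

H's neighbors (B, E, I, and J) remain reachable from one another through other ties, so the rest of the network stays in one piece.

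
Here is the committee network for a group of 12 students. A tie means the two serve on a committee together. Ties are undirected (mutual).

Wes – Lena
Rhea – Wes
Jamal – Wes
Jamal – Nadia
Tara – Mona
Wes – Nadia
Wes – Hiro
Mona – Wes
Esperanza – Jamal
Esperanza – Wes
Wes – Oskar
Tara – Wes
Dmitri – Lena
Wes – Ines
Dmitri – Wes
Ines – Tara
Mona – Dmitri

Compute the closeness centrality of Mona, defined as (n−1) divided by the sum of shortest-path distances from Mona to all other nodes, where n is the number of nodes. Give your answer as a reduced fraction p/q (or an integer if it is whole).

Distances from Mona: Dmitri:1, Esperanza:2, Hiro:2, Ines:2, Jamal:2, Lena:2, Nadia:2, Oskar:2, Rhea:2, Tara:1, Wes:1. Sum = 19.
n = 12, so closeness = 11/19.

11/19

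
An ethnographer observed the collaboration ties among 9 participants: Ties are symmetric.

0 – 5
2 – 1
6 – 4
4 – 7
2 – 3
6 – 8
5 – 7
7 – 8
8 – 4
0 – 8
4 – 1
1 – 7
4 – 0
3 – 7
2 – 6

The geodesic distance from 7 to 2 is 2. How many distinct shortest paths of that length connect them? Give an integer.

2

The shortest distance is 2. The length-2 paths are: 7–1–2; 7–3–2.
That gives 2 distinct shortest paths.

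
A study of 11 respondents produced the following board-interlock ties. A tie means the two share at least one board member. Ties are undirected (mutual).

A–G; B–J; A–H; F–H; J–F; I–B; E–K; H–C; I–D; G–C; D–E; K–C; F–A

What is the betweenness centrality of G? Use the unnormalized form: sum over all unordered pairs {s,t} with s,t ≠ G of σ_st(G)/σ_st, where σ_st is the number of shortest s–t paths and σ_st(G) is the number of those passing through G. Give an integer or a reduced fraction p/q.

Pairs whose geodesics pass through G — A–C: 1/2; A–K: 1/2; A–E: 1/2; A–D: 1/3.
All other pairs contribute 0.
Summing the contributions gives betweenness(G) = 11/6.

11/6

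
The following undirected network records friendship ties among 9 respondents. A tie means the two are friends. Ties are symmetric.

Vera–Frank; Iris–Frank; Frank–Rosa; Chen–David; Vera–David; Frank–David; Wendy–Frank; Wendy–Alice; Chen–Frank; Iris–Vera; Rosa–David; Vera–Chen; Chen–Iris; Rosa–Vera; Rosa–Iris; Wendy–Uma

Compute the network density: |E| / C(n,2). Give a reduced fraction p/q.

4/9

There are 16 edges and 9 nodes, so the maximum possible is C(9,2) = 36.
Density = 16/36 = 4/9.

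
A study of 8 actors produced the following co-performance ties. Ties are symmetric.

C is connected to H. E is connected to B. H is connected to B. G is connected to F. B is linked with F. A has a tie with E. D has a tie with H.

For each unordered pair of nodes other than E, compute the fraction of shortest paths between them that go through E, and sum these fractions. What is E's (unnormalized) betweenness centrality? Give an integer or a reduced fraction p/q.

6

Pairs whose geodesics pass through E — H–A: 1; F–A: 1; A–B: 1; A–C: 1; A–D: 1; A–G: 1.
All other pairs contribute 0.
Summing the contributions gives betweenness(E) = 6.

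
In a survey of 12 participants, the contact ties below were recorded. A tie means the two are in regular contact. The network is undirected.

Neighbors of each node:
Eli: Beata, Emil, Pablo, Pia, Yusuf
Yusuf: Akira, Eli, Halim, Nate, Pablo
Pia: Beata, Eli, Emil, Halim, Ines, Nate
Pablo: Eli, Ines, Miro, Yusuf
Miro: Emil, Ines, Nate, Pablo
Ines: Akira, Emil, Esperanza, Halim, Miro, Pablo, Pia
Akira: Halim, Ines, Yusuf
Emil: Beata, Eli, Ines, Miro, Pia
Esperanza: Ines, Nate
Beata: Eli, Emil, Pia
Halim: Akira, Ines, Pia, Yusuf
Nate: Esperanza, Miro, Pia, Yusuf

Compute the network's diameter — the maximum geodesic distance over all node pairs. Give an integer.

3

Eccentricity of each node (its greatest distance to any other): Akira:3, Beata:3, Eli:3, Emil:2, Esperanza:3, Halim:2, Ines:2, Miro:2, Nate:2, Pablo:2, Pia:2, Yusuf:2.
The maximum eccentricity is 3, realized for instance by the pair Beata–Akira via Beata – Pia – Halim – Akira. So the diameter is 3.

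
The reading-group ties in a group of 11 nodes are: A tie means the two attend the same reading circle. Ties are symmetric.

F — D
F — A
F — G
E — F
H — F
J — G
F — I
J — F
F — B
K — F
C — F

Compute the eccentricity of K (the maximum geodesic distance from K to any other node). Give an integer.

2

Distances from K: A:2, B:2, C:2, D:2, E:2, F:1, G:2, H:2, I:2, J:2.
The largest is 2 (to B, I, G, J, A, H, E, D, and C), so the eccentricity of K is 2.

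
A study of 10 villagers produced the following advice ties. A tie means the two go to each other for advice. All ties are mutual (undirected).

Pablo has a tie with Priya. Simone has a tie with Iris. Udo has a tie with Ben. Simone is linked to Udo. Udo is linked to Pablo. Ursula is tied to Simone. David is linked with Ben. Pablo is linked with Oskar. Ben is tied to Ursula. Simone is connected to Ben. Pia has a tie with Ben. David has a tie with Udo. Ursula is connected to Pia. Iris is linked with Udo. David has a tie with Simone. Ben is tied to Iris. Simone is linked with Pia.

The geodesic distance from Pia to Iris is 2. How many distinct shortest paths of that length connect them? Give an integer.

2

The shortest distance is 2. The length-2 paths are: Pia–Ben–Iris; Pia–Simone–Iris.
That gives 2 distinct shortest paths.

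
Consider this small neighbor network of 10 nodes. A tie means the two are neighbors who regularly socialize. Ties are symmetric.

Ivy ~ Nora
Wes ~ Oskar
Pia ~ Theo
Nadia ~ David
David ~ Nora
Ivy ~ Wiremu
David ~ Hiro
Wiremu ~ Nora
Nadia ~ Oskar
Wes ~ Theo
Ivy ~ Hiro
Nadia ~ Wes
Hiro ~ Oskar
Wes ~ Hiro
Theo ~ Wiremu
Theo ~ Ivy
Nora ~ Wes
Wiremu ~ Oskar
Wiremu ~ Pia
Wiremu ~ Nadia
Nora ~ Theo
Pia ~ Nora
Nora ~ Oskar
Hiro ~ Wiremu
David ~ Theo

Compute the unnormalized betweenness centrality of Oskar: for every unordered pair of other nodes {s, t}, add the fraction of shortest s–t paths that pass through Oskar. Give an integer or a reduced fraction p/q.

9/10

Pairs whose geodesics pass through Oskar — Wes–Wiremu: 1/5; Hiro–Nadia: 1/4; Hiro–Nora: 1/5; Nadia–Nora: 1/4.
All other pairs contribute 0.
Summing the contributions gives betweenness(Oskar) = 9/10.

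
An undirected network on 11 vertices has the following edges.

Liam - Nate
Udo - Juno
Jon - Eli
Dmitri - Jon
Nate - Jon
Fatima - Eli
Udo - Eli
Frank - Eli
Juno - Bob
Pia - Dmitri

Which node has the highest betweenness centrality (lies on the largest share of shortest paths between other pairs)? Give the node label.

Unnormalized betweenness of each node: Bob:0, Dmitri:9, Eli:32, Fatima:0, Frank:0, Jon:28, Juno:9, Liam:0, Nate:9, Pia:0, Udo:16.
Eli has the largest value, 32, making it the main broker — the node through which the most shortest paths run.

Eli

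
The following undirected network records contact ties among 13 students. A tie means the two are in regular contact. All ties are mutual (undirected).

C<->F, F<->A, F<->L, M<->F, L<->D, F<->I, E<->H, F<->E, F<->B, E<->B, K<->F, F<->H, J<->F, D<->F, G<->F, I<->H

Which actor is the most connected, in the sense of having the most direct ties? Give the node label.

F

Degrees — A:1, B:2, C:1, D:2, E:3, F:12, G:1, H:3, I:2, J:1, K:1, L:2, M:1.
The maximum is 12, attained only by F.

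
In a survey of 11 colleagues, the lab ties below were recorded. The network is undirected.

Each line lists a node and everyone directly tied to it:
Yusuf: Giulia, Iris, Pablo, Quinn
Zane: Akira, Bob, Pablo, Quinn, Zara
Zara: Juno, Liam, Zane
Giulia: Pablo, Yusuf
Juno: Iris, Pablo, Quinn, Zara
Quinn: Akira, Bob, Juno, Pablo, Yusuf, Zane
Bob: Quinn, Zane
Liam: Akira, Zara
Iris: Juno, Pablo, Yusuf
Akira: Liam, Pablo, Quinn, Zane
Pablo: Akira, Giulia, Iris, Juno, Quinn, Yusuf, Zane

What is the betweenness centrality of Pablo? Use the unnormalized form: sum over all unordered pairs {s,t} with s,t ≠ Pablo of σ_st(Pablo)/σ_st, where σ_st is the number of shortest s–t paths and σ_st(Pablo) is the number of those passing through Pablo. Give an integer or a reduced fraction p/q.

Pairs whose geodesics pass through Pablo — Yusuf–Zane: 1/2; Yusuf–Juno: 1/3; Yusuf–Akira: 1/2; Yusuf–Liam: 1/2; Yusuf–Zara: 2/5; Zane–Juno: 1/3; Zane–Giulia: 1; Zane–Iris: 1; Quinn–Giulia: 1/2; Quinn–Iris: 1/3; Juno–Giulia: 1; Juno–Akira: 1/2; Bob–Giulia: 2/3; Bob–Iris: 2/4 … (+6 more pairs).
All other pairs contribute 0.
Summing the contributions gives betweenness(Pablo) = 196/15.

196/15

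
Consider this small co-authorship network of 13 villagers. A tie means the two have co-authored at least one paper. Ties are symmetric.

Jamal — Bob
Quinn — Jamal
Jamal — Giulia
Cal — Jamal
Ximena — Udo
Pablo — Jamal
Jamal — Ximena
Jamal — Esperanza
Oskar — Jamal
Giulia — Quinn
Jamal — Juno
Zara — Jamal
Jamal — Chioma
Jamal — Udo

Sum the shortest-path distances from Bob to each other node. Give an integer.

23

Distances from Bob: Cal:2, Chioma:2, Esperanza:2, Giulia:2, Jamal:1, Juno:2, Oskar:2, Pablo:2, Quinn:2, Udo:2, Ximena:2, Zara:2.
Sum = 2 + 2 + 2 + 2 + 1 + 2 + 2 + 2 + 2 + 2 + 2 + 2 = 23.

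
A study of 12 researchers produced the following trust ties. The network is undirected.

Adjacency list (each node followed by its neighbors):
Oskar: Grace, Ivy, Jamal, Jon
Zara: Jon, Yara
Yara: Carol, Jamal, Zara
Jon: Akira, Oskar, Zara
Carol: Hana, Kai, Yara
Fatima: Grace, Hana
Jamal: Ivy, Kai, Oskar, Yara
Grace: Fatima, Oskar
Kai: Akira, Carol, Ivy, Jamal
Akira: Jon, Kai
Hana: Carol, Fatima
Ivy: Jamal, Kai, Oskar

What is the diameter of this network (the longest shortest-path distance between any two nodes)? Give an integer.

4

Eccentricity of each node (its greatest distance to any other): Akira:4, Carol:3, Fatima:4, Grace:3, Hana:4, Ivy:3, Jamal:3, Jon:4, Kai:3, Oskar:3, Yara:3, Zara:4.
The maximum eccentricity is 4, realized for instance by the pair Hana–Jon via Hana – Fatima – Grace – Oskar – Jon. So the diameter is 4.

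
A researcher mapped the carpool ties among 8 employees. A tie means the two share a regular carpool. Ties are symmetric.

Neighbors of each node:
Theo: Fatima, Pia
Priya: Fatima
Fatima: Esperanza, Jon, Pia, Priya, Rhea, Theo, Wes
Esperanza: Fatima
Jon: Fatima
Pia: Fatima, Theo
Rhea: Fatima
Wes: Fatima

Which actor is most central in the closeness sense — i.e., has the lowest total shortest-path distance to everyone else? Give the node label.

Farness (sum of distances to all others) for each node — Esperanza:13, Fatima:7, Jon:13, Pia:12, Priya:13, Rhea:13, Theo:12, Wes:13.
The smallest farness is 7, for Fatima, so Fatima has the highest closeness.

Fatima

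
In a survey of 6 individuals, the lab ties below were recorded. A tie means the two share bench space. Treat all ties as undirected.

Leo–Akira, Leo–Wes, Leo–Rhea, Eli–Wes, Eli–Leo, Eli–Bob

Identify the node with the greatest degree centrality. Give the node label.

Leo

Degrees — Akira:1, Bob:1, Eli:3, Leo:4, Rhea:1, Wes:2.
The maximum is 4, attained only by Leo.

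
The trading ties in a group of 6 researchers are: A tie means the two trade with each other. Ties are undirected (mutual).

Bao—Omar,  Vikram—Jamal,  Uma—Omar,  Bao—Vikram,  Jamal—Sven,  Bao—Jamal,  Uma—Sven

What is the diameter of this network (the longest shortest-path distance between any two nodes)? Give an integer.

3

Eccentricity of each node (its greatest distance to any other): Bao:2, Jamal:2, Omar:2, Sven:2, Uma:3, Vikram:3.
The maximum eccentricity is 3, realized for instance by the pair Uma–Vikram via Uma – Omar – Bao – Vikram. So the diameter is 3.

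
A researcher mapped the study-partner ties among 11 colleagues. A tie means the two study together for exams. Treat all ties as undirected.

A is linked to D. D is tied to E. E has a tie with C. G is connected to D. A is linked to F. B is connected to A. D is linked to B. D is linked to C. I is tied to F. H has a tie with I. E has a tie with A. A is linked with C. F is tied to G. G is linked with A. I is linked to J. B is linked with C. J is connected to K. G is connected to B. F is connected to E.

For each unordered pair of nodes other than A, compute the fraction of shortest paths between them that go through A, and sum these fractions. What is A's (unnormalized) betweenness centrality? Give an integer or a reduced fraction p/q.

23/3

Pairs whose geodesics pass through A — E–B: 1/3; E–G: 1/3; C–G: 1/3; C–F: 1/2; C–I: 1/2; C–H: 1/2; C–J: 1/2; C–K: 1/2; D–F: 1/3; D–I: 1/3; D–H: 1/3; D–J: 1/3; D–K: 1/3; B–F: 1/2 … (+4 more pairs).
All other pairs contribute 0.
Summing the contributions gives betweenness(A) = 23/3.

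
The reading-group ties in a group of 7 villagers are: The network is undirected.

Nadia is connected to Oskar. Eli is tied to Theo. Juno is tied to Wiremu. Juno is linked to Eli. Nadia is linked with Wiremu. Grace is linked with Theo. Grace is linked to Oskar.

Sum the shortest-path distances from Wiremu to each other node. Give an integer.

Distances from Wiremu: Eli:2, Grace:3, Juno:1, Nadia:1, Oskar:2, Theo:3.
Sum = 2 + 3 + 1 + 1 + 2 + 3 = 12.

12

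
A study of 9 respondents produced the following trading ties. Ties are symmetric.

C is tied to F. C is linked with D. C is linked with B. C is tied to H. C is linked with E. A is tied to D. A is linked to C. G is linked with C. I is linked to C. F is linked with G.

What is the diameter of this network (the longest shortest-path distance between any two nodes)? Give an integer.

2

Eccentricity of each node (its greatest distance to any other): A:2, B:2, C:1, D:2, E:2, F:2, G:2, H:2, I:2.
The maximum eccentricity is 2, realized for instance by the pair H–E via H – C – E. So the diameter is 2.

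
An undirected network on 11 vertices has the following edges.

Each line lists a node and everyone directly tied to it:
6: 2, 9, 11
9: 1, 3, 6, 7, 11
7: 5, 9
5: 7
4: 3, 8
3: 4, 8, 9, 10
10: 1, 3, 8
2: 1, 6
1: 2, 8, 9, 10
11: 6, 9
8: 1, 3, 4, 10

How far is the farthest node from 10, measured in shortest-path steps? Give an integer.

4

Distances from 10: 1:1, 2:2, 3:1, 4:2, 5:4, 6:3, 7:3, 8:1, 9:2, 11:3.
The largest is 4 (to 5), so the eccentricity of 10 is 4.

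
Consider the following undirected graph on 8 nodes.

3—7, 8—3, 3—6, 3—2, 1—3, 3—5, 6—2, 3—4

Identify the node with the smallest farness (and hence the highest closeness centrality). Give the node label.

Farness (sum of distances to all others) for each node — 1:13, 2:12, 3:7, 4:13, 5:13, 6:12, 7:13, 8:13.
The smallest farness is 7, for 3, so 3 has the highest closeness.

3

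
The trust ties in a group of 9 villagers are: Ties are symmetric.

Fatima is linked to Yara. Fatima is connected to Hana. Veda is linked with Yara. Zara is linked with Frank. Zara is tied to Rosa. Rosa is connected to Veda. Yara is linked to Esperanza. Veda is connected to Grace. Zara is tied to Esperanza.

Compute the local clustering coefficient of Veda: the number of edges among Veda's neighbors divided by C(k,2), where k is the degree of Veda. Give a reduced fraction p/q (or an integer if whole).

Veda's neighbors: Grace, Rosa, and Yara (k = 3).
Possible neighbor pairs: C(3,2) = 3. Edges among them: none → e = 0.
Clustering(Veda) = 0/3 = 0.

0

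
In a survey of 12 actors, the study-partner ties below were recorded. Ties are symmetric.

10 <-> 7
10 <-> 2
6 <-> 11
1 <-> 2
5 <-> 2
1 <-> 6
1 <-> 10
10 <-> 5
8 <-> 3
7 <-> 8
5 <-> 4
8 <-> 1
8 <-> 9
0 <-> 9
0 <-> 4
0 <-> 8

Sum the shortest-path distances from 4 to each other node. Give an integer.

Distances from 4: 0:1, 1:3, 2:2, 3:3, 5:1, 6:4, 7:3, 8:2, 9:2, 10:2, 11:5.
Sum = 1 + 3 + 2 + 3 + 1 + 4 + 3 + 2 + 2 + 2 + 5 = 28.

28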